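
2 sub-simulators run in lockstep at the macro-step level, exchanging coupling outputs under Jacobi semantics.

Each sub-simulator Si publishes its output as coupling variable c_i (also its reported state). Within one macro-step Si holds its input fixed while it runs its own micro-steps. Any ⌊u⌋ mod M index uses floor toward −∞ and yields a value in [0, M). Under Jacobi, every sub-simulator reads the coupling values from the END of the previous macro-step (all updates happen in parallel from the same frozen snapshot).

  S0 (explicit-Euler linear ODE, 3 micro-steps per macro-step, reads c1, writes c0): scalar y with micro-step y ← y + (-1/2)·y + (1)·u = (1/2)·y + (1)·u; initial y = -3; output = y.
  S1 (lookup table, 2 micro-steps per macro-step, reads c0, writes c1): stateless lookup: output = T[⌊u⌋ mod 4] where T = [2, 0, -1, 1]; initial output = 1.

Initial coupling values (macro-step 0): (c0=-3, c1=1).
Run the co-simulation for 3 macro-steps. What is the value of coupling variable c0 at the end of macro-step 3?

c0 at macro-step 3 = 11/512

macro 1: S0 reads c1=1 → after 3×micro: 11/8; S1 reads c0=-3 → after 2×micro: 0 ⇒ (c0=11/8, c1=0)
macro 2: S0 reads c1=0 → after 3×micro: 11/64; S1 reads c0=11/8 → after 2×micro: 0 ⇒ (c0=11/64, c1=0)
macro 3: S0 reads c1=0 → after 3×micro: 11/512; S1 reads c0=11/64 → after 2×micro: 2 ⇒ (c0=11/512, c1=2)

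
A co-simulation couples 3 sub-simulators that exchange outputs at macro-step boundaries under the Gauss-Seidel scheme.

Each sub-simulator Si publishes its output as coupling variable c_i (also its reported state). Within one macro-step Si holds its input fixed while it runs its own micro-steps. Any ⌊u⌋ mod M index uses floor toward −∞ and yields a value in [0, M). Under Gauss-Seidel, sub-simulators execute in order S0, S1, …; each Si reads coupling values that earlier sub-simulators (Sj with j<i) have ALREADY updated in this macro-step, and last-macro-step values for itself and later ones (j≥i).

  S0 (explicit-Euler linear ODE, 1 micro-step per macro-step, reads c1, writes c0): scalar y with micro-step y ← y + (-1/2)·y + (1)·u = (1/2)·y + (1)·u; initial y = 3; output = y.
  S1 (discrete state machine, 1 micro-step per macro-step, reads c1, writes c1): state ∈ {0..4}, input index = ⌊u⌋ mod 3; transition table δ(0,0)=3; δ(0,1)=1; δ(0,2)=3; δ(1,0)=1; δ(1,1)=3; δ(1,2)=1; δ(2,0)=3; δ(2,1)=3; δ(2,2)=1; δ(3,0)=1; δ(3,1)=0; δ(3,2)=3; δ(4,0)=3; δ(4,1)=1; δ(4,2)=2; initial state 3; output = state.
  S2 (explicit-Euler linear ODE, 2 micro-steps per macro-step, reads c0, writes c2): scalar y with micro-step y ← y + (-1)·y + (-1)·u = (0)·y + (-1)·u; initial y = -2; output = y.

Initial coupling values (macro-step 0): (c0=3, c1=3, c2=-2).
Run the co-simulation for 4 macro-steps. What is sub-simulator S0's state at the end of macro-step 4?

S0 state at macro-step 4 = 53/16

macro 1: S0 reads c1=3 → after 1×micro: 9/2; S1 reads c1=3 → after 1×micro: 1; S2 reads c0=9/2 → after 2×micro: -9/2 ⇒ (c0=9/2, c1=1, c2=-9/2)
macro 2: S0 reads c1=1 → after 1×micro: 13/4; S1 reads c1=1 → after 1×micro: 3; S2 reads c0=13/4 → after 2×micro: -13/4 ⇒ (c0=13/4, c1=3, c2=-13/4)
macro 3: S0 reads c1=3 → after 1×micro: 37/8; S1 reads c1=3 → after 1×micro: 1; S2 reads c0=37/8 → after 2×micro: -37/8 ⇒ (c0=37/8, c1=1, c2=-37/8)
macro 4: S0 reads c1=1 → after 1×micro: 53/16; S1 reads c1=1 → after 1×micro: 3; S2 reads c0=53/16 → after 2×micro: -53/16 ⇒ (c0=53/16, c1=3, c2=-53/16)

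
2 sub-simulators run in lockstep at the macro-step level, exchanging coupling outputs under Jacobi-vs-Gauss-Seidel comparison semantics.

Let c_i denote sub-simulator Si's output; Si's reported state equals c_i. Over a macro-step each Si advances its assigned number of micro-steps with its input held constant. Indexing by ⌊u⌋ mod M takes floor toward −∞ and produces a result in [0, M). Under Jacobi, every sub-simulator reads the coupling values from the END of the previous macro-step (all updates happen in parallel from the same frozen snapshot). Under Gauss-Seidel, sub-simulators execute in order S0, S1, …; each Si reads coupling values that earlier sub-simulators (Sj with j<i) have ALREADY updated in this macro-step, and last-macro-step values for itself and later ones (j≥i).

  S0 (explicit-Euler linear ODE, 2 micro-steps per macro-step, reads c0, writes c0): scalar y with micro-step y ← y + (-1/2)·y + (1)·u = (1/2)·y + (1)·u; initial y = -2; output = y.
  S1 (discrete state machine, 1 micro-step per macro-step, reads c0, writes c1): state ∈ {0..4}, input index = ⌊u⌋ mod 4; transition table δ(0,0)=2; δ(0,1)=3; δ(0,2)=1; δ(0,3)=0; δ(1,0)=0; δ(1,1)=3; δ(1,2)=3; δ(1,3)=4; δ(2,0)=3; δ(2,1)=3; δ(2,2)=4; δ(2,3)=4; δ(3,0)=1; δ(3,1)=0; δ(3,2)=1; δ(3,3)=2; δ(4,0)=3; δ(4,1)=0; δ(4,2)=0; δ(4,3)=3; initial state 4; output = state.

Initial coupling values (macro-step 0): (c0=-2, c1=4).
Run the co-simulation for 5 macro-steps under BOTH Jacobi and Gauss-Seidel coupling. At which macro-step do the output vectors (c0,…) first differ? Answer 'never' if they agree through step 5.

[Jacobi] macro 1: S0 reads c0=-2 → after 2×micro: -7/2; S1 reads c0=-2 → after 1×micro: 0 ⇒ (c0=-7/2, c1=0)
[Jacobi] macro 2: S0 reads c0=-7/2 → after 2×micro: -49/8; S1 reads c0=-7/2 → after 1×micro: 2 ⇒ (c0=-49/8, c1=2)
[Jacobi] macro 3: S0 reads c0=-49/8 → after 2×micro: -343/32; S1 reads c0=-49/8 → after 1×micro: 3 ⇒ (c0=-343/32, c1=3)
[Jacobi] macro 4: S0 reads c0=-343/32 → after 2×micro: -2401/128; S1 reads c0=-343/32 → after 1×micro: 0 ⇒ (c0=-2401/128, c1=0)
[Jacobi] macro 5: S0 reads c0=-2401/128 → after 2×micro: -16807/512; S1 reads c0=-2401/128 → after 1×micro: 3 ⇒ (c0=-16807/512, c1=3)
[Gauss-Seidel] macro 1: S0 reads c0=-2 → after 2×micro: -7/2; S1 reads c0=-7/2 → after 1×micro: 3 ⇒ (c0=-7/2, c1=3)
[Gauss-Seidel] macro 2: S0 reads c0=-7/2 → after 2×micro: -49/8; S1 reads c0=-49/8 → after 1×micro: 0 ⇒ (c0=-49/8, c1=0)
[Gauss-Seidel] macro 3: S0 reads c0=-49/8 → after 2×micro: -343/32; S1 reads c0=-343/32 → after 1×micro: 3 ⇒ (c0=-343/32, c1=3)
[Gauss-Seidel] macro 4: S0 reads c0=-343/32 → after 2×micro: -2401/128; S1 reads c0=-2401/128 → after 1×micro: 0 ⇒ (c0=-2401/128, c1=0)
[Gauss-Seidel] macro 5: S0 reads c0=-2401/128 → after 2×micro: -16807/512; S1 reads c0=-16807/512 → after 1×micro: 0 ⇒ (c0=-16807/512, c1=0)

first divergence at macro-step: 1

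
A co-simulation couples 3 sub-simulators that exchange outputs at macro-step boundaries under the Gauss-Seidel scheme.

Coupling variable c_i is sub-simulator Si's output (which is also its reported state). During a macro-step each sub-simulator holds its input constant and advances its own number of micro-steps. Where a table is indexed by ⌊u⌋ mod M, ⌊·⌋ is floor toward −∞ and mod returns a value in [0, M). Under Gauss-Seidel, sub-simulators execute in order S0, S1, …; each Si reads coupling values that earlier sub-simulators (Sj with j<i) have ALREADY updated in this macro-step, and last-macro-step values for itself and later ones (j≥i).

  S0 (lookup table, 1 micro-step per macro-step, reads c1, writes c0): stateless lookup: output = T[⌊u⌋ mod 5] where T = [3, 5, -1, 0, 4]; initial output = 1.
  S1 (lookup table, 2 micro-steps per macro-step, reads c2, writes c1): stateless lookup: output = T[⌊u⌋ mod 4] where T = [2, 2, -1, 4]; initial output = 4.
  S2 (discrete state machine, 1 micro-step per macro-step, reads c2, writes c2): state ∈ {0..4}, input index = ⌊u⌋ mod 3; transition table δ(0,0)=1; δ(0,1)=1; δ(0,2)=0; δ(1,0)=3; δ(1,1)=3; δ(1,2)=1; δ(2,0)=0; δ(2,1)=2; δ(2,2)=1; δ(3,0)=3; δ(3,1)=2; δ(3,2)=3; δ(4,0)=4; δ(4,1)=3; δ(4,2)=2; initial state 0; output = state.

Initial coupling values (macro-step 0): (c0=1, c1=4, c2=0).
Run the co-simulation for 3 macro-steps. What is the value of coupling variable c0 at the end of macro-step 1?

c0 at macro-step 1 = 4

macro 1: S0 reads c1=4 → after 1×micro: 4; S1 reads c2=0 → after 2×micro: 2; S2 reads c2=0 → after 1×micro: 1 ⇒ (c0=4, c1=2, c2=1)
macro 2: S0 reads c1=2 → after 1×micro: -1; S1 reads c2=1 → after 2×micro: 2; S2 reads c2=1 → after 1×micro: 3 ⇒ (c0=-1, c1=2, c2=3)
macro 3: S0 reads c1=2 → after 1×micro: -1; S1 reads c2=3 → after 2×micro: 4; S2 reads c2=3 → after 1×micro: 3 ⇒ (c0=-1, c1=4, c2=3)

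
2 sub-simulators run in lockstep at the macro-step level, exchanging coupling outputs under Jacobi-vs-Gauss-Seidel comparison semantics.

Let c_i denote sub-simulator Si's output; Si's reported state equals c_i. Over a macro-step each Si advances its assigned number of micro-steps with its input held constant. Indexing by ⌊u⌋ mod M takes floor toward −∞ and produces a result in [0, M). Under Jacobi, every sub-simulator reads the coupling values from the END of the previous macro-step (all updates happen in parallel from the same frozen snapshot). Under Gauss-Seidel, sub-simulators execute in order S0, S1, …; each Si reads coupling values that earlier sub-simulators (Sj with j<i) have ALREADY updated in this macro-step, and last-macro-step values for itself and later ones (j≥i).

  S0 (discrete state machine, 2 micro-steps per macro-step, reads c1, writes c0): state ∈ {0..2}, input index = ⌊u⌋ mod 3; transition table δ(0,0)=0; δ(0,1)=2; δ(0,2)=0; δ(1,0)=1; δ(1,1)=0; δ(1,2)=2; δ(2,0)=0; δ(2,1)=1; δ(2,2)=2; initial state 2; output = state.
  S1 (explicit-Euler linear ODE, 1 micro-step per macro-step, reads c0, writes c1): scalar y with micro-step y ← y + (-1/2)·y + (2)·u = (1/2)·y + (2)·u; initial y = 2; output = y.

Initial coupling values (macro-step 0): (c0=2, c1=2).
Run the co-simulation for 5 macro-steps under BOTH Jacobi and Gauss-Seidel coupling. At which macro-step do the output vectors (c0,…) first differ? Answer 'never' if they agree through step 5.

[Jacobi] macro 1: S0 reads c1=2 → after 2×micro: 2; S1 reads c0=2 → after 1×micro: 5 ⇒ (c0=2, c1=5)
[Jacobi] macro 2: S0 reads c1=5 → after 2×micro: 2; S1 reads c0=2 → after 1×micro: 13/2 ⇒ (c0=2, c1=13/2)
[Jacobi] macro 3: S0 reads c1=13/2 → after 2×micro: 0; S1 reads c0=2 → after 1×micro: 29/4 ⇒ (c0=0, c1=29/4)
[Jacobi] macro 4: S0 reads c1=29/4 → after 2×micro: 1; S1 reads c0=0 → after 1×micro: 29/8 ⇒ (c0=1, c1=29/8)
[Jacobi] macro 5: S0 reads c1=29/8 → after 2×micro: 1; S1 reads c0=1 → after 1×micro: 61/16 ⇒ (c0=1, c1=61/16)
[Gauss-Seidel] macro 1: S0 reads c1=2 → after 2×micro: 2; S1 reads c0=2 → after 1×micro: 5 ⇒ (c0=2, c1=5)
[Gauss-Seidel] macro 2: S0 reads c1=5 → after 2×micro: 2; S1 reads c0=2 → after 1×micro: 13/2 ⇒ (c0=2, c1=13/2)
[Gauss-Seidel] macro 3: S0 reads c1=13/2 → after 2×micro: 0; S1 reads c0=0 → after 1×micro: 13/4 ⇒ (c0=0, c1=13/4)
[Gauss-Seidel] macro 4: S0 reads c1=13/4 → after 2×micro: 0; S1 reads c0=0 → after 1×micro: 13/8 ⇒ (c0=0, c1=13/8)
[Gauss-Seidel] macro 5: S0 reads c1=13/8 → after 2×micro: 1; S1 reads c0=1 → after 1×micro: 45/16 ⇒ (c0=1, c1=45/16)

first divergence at macro-step: 3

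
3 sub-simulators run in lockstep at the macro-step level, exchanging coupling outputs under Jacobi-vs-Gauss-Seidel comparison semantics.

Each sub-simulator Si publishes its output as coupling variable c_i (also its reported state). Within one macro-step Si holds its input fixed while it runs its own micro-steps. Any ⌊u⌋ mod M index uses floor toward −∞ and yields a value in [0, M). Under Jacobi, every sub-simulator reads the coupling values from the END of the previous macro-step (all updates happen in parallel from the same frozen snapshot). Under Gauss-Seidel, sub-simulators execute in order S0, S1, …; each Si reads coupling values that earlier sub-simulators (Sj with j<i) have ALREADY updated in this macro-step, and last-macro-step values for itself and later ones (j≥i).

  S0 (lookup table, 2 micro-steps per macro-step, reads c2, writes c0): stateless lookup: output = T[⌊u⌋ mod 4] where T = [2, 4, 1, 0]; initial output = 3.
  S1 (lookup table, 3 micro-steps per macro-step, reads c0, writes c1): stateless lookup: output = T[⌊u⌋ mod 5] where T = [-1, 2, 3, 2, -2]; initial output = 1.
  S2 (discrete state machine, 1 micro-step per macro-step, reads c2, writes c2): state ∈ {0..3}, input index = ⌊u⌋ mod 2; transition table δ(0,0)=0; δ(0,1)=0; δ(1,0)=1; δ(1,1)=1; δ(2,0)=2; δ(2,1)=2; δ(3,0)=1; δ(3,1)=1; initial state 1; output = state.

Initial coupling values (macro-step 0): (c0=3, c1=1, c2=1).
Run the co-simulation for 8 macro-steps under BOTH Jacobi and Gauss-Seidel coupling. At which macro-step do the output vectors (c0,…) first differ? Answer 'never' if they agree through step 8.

[Jacobi] macro 1: S0 reads c2=1 → after 2×micro: 4; S1 reads c0=3 → after 3×micro: 2; S2 reads c2=1 → after 1×micro: 1 ⇒ (c0=4, c1=2, c2=1)
[Jacobi] macro 2: S0 reads c2=1 → after 2×micro: 4; S1 reads c0=4 → after 3×micro: -2; S2 reads c2=1 → after 1×micro: 1 ⇒ (c0=4, c1=-2, c2=1)
[Jacobi] macro 3: S0 reads c2=1 → after 2×micro: 4; S1 reads c0=4 → after 3×micro: -2; S2 reads c2=1 → after 1×micro: 1 ⇒ (c0=4, c1=-2, c2=1)
[Jacobi] macro 4: S0 reads c2=1 → after 2×micro: 4; S1 reads c0=4 → after 3×micro: -2; S2 reads c2=1 → after 1×micro: 1 ⇒ (c0=4, c1=-2, c2=1)
[Jacobi] macro 5: S0 reads c2=1 → after 2×micro: 4; S1 reads c0=4 → after 3×micro: -2; S2 reads c2=1 → after 1×micro: 1 ⇒ (c0=4, c1=-2, c2=1)
[Jacobi] macro 6: S0 reads c2=1 → after 2×micro: 4; S1 reads c0=4 → after 3×micro: -2; S2 reads c2=1 → after 1×micro: 1 ⇒ (c0=4, c1=-2, c2=1)
[Jacobi] macro 7: S0 reads c2=1 → after 2×micro: 4; S1 reads c0=4 → after 3×micro: -2; S2 reads c2=1 → after 1×micro: 1 ⇒ (c0=4, c1=-2, c2=1)
[Jacobi] macro 8: S0 reads c2=1 → after 2×micro: 4; S1 reads c0=4 → after 3×micro: -2; S2 reads c2=1 → after 1×micro: 1 ⇒ (c0=4, c1=-2, c2=1)
[Gauss-Seidel] macro 1: S0 reads c2=1 → after 2×micro: 4; S1 reads c0=4 → after 3×micro: -2; S2 reads c2=1 → after 1×micro: 1 ⇒ (c0=4, c1=-2, c2=1)
[Gauss-Seidel] macro 2: S0 reads c2=1 → after 2×micro: 4; S1 reads c0=4 → after 3×micro: -2; S2 reads c2=1 → after 1×micro: 1 ⇒ (c0=4, c1=-2, c2=1)
[Gauss-Seidel] macro 3: S0 reads c2=1 → after 2×micro: 4; S1 reads c0=4 → after 3×micro: -2; S2 reads c2=1 → after 1×micro: 1 ⇒ (c0=4, c1=-2, c2=1)
[Gauss-Seidel] macro 4: S0 reads c2=1 → after 2×micro: 4; S1 reads c0=4 → after 3×micro: -2; S2 reads c2=1 → after 1×micro: 1 ⇒ (c0=4, c1=-2, c2=1)
[Gauss-Seidel] macro 5: S0 reads c2=1 → after 2×micro: 4; S1 reads c0=4 → after 3×micro: -2; S2 reads c2=1 → after 1×micro: 1 ⇒ (c0=4, c1=-2, c2=1)
[Gauss-Seidel] macro 6: S0 reads c2=1 → after 2×micro: 4; S1 reads c0=4 → after 3×micro: -2; S2 reads c2=1 → after 1×micro: 1 ⇒ (c0=4, c1=-2, c2=1)
[Gauss-Seidel] macro 7: S0 reads c2=1 → after 2×micro: 4; S1 reads c0=4 → after 3×micro: -2; S2 reads c2=1 → after 1×micro: 1 ⇒ (c0=4, c1=-2, c2=1)
[Gauss-Seidel] macro 8: S0 reads c2=1 → after 2×micro: 4; S1 reads c0=4 → after 3×micro: -2; S2 reads c2=1 → after 1×micro: 1 ⇒ (c0=4, c1=-2, c2=1)

first divergence at macro-step: 1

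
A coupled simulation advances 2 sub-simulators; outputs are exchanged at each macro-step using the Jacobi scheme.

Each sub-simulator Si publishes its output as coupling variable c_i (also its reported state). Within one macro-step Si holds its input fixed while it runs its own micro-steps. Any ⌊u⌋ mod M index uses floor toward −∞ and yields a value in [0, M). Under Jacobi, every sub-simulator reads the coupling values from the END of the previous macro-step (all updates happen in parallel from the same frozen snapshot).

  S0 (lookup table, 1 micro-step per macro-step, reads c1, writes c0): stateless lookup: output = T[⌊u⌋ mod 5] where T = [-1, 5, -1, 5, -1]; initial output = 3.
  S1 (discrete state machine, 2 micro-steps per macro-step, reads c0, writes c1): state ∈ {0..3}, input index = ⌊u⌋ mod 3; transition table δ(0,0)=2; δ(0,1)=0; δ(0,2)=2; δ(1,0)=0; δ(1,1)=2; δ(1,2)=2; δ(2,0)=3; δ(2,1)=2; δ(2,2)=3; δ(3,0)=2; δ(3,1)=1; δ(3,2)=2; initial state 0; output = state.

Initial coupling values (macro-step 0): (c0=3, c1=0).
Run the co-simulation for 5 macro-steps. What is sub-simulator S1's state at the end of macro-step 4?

S1 state at macro-step 4 = 3

macro 1: S0 reads c1=0 → after 1×micro: -1; S1 reads c0=3 → after 2×micro: 3 ⇒ (c0=-1, c1=3)
macro 2: S0 reads c1=3 → after 1×micro: 5; S1 reads c0=-1 → after 2×micro: 3 ⇒ (c0=5, c1=3)
macro 3: S0 reads c1=3 → after 1×micro: 5; S1 reads c0=5 → after 2×micro: 3 ⇒ (c0=5, c1=3)
macro 4: S0 reads c1=3 → after 1×micro: 5; S1 reads c0=5 → after 2×micro: 3 ⇒ (c0=5, c1=3)
macro 5: S0 reads c1=3 → after 1×micro: 5; S1 reads c0=5 → after 2×micro: 3 ⇒ (c0=5, c1=3)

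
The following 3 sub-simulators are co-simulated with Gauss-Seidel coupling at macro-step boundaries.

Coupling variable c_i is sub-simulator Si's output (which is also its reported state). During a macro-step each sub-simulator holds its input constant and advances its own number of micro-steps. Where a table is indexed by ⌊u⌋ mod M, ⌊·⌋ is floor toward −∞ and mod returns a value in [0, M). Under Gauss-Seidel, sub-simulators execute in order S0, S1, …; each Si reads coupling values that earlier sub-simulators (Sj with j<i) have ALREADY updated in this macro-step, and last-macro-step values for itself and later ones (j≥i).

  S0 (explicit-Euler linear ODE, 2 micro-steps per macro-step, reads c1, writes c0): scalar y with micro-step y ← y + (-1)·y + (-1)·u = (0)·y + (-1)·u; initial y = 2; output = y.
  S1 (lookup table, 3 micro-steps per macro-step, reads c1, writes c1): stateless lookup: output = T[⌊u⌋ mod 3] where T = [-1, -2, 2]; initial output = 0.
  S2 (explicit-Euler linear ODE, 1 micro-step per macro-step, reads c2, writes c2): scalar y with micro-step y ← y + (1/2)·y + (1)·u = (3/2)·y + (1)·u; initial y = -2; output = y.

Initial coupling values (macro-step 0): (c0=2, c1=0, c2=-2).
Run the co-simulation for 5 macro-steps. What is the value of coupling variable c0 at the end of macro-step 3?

macro 1: S0 reads c1=0 → after 2×micro: 0; S1 reads c1=0 → after 3×micro: -1; S2 reads c2=-2 → after 1×micro: -5 ⇒ (c0=0, c1=-1, c2=-5)
macro 2: S0 reads c1=-1 → after 2×micro: 1; S1 reads c1=-1 → after 3×micro: 2; S2 reads c2=-5 → after 1×micro: -25/2 ⇒ (c0=1, c1=2, c2=-25/2)
macro 3: S0 reads c1=2 → after 2×micro: -2; S1 reads c1=2 → after 3×micro: 2; S2 reads c2=-25/2 → after 1×micro: -125/4 ⇒ (c0=-2, c1=2, c2=-125/4)
macro 4: S0 reads c1=2 → after 2×micro: -2; S1 reads c1=2 → after 3×micro: 2; S2 reads c2=-125/4 → after 1×micro: -625/8 ⇒ (c0=-2, c1=2, c2=-625/8)
macro 5: S0 reads c1=2 → after 2×micro: -2; S1 reads c1=2 → after 3×micro: 2; S2 reads c2=-625/8 → after 1×micro: -3125/16 ⇒ (c0=-2, c1=2, c2=-3125/16)

c0 at macro-step 3 = -2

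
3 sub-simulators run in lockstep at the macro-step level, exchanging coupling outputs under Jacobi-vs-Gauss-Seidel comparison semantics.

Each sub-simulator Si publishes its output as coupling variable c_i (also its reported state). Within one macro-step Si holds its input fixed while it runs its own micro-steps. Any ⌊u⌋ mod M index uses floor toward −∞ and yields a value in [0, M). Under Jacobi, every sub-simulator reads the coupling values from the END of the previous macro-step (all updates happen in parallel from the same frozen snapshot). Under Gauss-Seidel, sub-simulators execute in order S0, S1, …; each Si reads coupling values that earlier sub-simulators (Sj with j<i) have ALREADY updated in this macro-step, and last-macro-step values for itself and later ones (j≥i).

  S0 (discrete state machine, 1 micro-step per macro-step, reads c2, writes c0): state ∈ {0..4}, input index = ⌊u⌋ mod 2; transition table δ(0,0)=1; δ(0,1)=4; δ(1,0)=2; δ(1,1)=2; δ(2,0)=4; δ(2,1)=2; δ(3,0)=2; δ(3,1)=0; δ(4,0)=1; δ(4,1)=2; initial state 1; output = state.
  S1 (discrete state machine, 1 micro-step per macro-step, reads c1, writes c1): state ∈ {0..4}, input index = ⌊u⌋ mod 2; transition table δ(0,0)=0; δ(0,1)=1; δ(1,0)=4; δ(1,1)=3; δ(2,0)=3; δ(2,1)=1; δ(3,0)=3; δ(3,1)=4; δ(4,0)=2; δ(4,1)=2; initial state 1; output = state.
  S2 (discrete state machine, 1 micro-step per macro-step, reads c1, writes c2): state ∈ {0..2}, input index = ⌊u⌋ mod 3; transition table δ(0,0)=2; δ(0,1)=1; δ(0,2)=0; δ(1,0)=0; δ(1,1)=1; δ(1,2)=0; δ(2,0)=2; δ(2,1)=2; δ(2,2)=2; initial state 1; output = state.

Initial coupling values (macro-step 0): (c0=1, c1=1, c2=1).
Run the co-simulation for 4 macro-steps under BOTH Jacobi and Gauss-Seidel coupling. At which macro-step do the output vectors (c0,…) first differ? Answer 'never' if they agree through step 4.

first divergence at macro-step: 1

[Jacobi] macro 1: S0 reads c2=1 → after 1×micro: 2; S1 reads c1=1 → after 1×micro: 3; S2 reads c1=1 → after 1×micro: 1 ⇒ (c0=2, c1=3, c2=1)
[Jacobi] macro 2: S0 reads c2=1 → after 1×micro: 2; S1 reads c1=3 → after 1×micro: 4; S2 reads c1=3 → after 1×micro: 0 ⇒ (c0=2, c1=4, c2=0)
[Jacobi] macro 3: S0 reads c2=0 → after 1×micro: 4; S1 reads c1=4 → after 1×micro: 2; S2 reads c1=4 → after 1×micro: 1 ⇒ (c0=4, c1=2, c2=1)
[Jacobi] macro 4: S0 reads c2=1 → after 1×micro: 2; S1 reads c1=2 → after 1×micro: 3; S2 reads c1=2 → after 1×micro: 0 ⇒ (c0=2, c1=3, c2=0)
[Gauss-Seidel] macro 1: S0 reads c2=1 → after 1×micro: 2; S1 reads c1=1 → after 1×micro: 3; S2 reads c1=3 → after 1×micro: 0 ⇒ (c0=2, c1=3, c2=0)
[Gauss-Seidel] macro 2: S0 reads c2=0 → after 1×micro: 4; S1 reads c1=3 → after 1×micro: 4; S2 reads c1=4 → after 1×micro: 1 ⇒ (c0=4, c1=4, c2=1)
[Gauss-Seidel] macro 3: S0 reads c2=1 → after 1×micro: 2; S1 reads c1=4 → after 1×micro: 2; S2 reads c1=2 → after 1×micro: 0 ⇒ (c0=2, c1=2, c2=0)
[Gauss-Seidel] macro 4: S0 reads c2=0 → after 1×micro: 4; S1 reads c1=2 → after 1×micro: 3; S2 reads c1=3 → after 1×micro: 2 ⇒ (c0=4, c1=3, c2=2)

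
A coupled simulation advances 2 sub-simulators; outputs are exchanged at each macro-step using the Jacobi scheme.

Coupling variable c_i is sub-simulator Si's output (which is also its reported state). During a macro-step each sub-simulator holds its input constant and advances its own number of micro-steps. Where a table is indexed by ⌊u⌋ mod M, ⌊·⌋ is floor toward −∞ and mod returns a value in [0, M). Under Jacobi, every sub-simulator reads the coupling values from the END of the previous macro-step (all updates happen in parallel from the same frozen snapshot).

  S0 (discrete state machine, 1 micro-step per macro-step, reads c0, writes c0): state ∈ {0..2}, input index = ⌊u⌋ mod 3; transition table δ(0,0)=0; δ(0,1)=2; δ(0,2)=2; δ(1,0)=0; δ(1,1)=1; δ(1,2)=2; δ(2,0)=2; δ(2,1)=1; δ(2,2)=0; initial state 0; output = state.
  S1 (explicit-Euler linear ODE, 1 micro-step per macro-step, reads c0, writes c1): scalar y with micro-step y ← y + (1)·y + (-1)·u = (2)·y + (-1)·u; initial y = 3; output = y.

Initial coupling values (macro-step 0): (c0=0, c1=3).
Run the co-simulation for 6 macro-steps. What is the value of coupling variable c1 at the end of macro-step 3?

c1 at macro-step 3 = 24

macro 1: S0 reads c0=0 → after 1×micro: 0; S1 reads c0=0 → after 1×micro: 6 ⇒ (c0=0, c1=6)
macro 2: S0 reads c0=0 → after 1×micro: 0; S1 reads c0=0 → after 1×micro: 12 ⇒ (c0=0, c1=12)
macro 3: S0 reads c0=0 → after 1×micro: 0; S1 reads c0=0 → after 1×micro: 24 ⇒ (c0=0, c1=24)
macro 4: S0 reads c0=0 → after 1×micro: 0; S1 reads c0=0 → after 1×micro: 48 ⇒ (c0=0, c1=48)
macro 5: S0 reads c0=0 → after 1×micro: 0; S1 reads c0=0 → after 1×micro: 96 ⇒ (c0=0, c1=96)
macro 6: S0 reads c0=0 → after 1×micro: 0; S1 reads c0=0 → after 1×micro: 192 ⇒ (c0=0, c1=192)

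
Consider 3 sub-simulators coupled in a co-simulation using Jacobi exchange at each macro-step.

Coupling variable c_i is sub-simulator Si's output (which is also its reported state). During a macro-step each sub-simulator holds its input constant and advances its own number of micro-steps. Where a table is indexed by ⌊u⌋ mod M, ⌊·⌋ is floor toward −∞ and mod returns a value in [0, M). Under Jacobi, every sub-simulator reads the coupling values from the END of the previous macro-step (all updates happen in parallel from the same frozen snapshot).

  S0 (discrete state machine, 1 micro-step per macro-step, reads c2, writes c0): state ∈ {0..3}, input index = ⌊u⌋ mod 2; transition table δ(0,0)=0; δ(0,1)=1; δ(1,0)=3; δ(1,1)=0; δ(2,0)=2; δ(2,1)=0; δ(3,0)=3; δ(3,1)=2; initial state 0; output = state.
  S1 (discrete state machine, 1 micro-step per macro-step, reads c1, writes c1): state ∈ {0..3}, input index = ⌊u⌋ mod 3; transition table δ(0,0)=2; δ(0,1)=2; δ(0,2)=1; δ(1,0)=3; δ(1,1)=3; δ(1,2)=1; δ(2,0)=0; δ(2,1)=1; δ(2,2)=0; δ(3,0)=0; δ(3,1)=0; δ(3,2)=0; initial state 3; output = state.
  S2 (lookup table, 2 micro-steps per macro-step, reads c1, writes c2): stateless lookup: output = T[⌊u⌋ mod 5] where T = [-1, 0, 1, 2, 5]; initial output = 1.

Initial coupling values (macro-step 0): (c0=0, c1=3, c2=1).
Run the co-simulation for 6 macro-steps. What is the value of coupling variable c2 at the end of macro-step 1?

macro 1: S0 reads c2=1 → after 1×micro: 1; S1 reads c1=3 → after 1×micro: 0; S2 reads c1=3 → after 2×micro: 2 ⇒ (c0=1, c1=0, c2=2)
macro 2: S0 reads c2=2 → after 1×micro: 3; S1 reads c1=0 → after 1×micro: 2; S2 reads c1=0 → after 2×micro: -1 ⇒ (c0=3, c1=2, c2=-1)
macro 3: S0 reads c2=-1 → after 1×micro: 2; S1 reads c1=2 → after 1×micro: 0; S2 reads c1=2 → after 2×micro: 1 ⇒ (c0=2, c1=0, c2=1)
macro 4: S0 reads c2=1 → after 1×micro: 0; S1 reads c1=0 → after 1×micro: 2; S2 reads c1=0 → after 2×micro: -1 ⇒ (c0=0, c1=2, c2=-1)
macro 5: S0 reads c2=-1 → after 1×micro: 1; S1 reads c1=2 → after 1×micro: 0; S2 reads c1=2 → after 2×micro: 1 ⇒ (c0=1, c1=0, c2=1)
macro 6: S0 reads c2=1 → after 1×micro: 0; S1 reads c1=0 → after 1×micro: 2; S2 reads c1=0 → after 2×micro: -1 ⇒ (c0=0, c1=2, c2=-1)

c2 at macro-step 1 = 2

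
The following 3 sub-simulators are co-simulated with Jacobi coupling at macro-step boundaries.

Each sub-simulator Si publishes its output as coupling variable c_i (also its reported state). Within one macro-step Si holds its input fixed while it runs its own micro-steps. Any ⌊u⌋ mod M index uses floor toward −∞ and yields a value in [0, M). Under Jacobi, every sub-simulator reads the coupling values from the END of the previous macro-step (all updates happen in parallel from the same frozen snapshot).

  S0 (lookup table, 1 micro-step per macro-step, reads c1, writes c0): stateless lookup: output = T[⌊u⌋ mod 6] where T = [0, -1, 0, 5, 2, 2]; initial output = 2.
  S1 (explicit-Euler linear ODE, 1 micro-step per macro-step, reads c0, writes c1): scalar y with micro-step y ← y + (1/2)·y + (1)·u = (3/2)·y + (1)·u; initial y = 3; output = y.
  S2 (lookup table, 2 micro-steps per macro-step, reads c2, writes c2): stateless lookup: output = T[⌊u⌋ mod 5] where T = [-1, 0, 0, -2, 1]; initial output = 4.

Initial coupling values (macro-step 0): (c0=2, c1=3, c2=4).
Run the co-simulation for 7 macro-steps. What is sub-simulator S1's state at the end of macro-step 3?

macro 1: S0 reads c1=3 → after 1×micro: 5; S1 reads c0=2 → after 1×micro: 13/2; S2 reads c2=4 → after 2×micro: 1 ⇒ (c0=5, c1=13/2, c2=1)
macro 2: S0 reads c1=13/2 → after 1×micro: 0; S1 reads c0=5 → after 1×micro: 59/4; S2 reads c2=1 → after 2×micro: 0 ⇒ (c0=0, c1=59/4, c2=0)
macro 3: S0 reads c1=59/4 → after 1×micro: 0; S1 reads c0=0 → after 1×micro: 177/8; S2 reads c2=0 → after 2×micro: -1 ⇒ (c0=0, c1=177/8, c2=-1)
macro 4: S0 reads c1=177/8 → after 1×micro: 2; S1 reads c0=0 → after 1×micro: 531/16; S2 reads c2=-1 → after 2×micro: 1 ⇒ (c0=2, c1=531/16, c2=1)
macro 5: S0 reads c1=531/16 → after 1×micro: 5; S1 reads c0=2 → after 1×micro: 1657/32; S2 reads c2=1 → after 2×micro: 0 ⇒ (c0=5, c1=1657/32, c2=0)
macro 6: S0 reads c1=1657/32 → after 1×micro: 5; S1 reads c0=5 → after 1×micro: 5291/64; S2 reads c2=0 → after 2×micro: -1 ⇒ (c0=5, c1=5291/64, c2=-1)
macro 7: S0 reads c1=5291/64 → after 1×micro: 2; S1 reads c0=5 → after 1×micro: 16513/128; S2 reads c2=-1 → after 2×micro: 1 ⇒ (c0=2, c1=16513/128, c2=1)

S1 state at macro-step 3 = 177/8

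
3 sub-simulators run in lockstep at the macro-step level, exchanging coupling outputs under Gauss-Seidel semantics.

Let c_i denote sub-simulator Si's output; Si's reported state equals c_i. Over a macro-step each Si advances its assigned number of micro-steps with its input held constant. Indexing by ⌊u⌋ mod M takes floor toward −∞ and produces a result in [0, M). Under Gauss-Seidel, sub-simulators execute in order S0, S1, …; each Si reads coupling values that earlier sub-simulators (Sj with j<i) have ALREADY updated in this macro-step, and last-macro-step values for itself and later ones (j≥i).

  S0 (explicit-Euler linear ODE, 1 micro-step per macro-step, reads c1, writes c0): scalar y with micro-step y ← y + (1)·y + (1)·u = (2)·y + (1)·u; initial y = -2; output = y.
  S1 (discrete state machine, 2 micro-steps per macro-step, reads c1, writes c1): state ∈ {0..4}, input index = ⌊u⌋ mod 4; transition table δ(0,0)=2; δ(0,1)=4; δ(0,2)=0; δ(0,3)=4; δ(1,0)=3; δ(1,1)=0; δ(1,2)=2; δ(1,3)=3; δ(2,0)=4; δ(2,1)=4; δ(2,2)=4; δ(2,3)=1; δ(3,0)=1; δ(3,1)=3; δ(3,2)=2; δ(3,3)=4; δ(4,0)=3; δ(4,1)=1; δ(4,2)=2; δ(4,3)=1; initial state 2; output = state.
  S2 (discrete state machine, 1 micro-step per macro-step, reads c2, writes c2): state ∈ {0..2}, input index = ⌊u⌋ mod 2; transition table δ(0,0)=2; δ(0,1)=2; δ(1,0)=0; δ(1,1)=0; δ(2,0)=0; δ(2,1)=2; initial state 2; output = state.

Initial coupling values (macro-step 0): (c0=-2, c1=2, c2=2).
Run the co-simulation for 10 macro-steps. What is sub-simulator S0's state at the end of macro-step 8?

S0 state at macro-step 8 = -2

macro 1: S0 reads c1=2 → after 1×micro: -2; S1 reads c1=2 → after 2×micro: 2; S2 reads c2=2 → after 1×micro: 0 ⇒ (c0=-2, c1=2, c2=0)
macro 2: S0 reads c1=2 → after 1×micro: -2; S1 reads c1=2 → after 2×micro: 2; S2 reads c2=0 → after 1×micro: 2 ⇒ (c0=-2, c1=2, c2=2)
macro 3: S0 reads c1=2 → after 1×micro: -2; S1 reads c1=2 → after 2×micro: 2; S2 reads c2=2 → after 1×micro: 0 ⇒ (c0=-2, c1=2, c2=0)
macro 4: S0 reads c1=2 → after 1×micro: -2; S1 reads c1=2 → after 2×micro: 2; S2 reads c2=0 → after 1×micro: 2 ⇒ (c0=-2, c1=2, c2=2)
macro 5: S0 reads c1=2 → after 1×micro: -2; S1 reads c1=2 → after 2×micro: 2; S2 reads c2=2 → after 1×micro: 0 ⇒ (c0=-2, c1=2, c2=0)
macro 6: S0 reads c1=2 → after 1×micro: -2; S1 reads c1=2 → after 2×micro: 2; S2 reads c2=0 → after 1×micro: 2 ⇒ (c0=-2, c1=2, c2=2)
macro 7: S0 reads c1=2 → after 1×micro: -2; S1 reads c1=2 → after 2×micro: 2; S2 reads c2=2 → after 1×micro: 0 ⇒ (c0=-2, c1=2, c2=0)
macro 8: S0 reads c1=2 → after 1×micro: -2; S1 reads c1=2 → after 2×micro: 2; S2 reads c2=0 → after 1×micro: 2 ⇒ (c0=-2, c1=2, c2=2)
macro 9: S0 reads c1=2 → after 1×micro: -2; S1 reads c1=2 → after 2×micro: 2; S2 reads c2=2 → after 1×micro: 0 ⇒ (c0=-2, c1=2, c2=0)
macro 10: S0 reads c1=2 → after 1×micro: -2; S1 reads c1=2 → after 2×micro: 2; S2 reads c2=0 → after 1×micro: 2 ⇒ (c0=-2, c1=2, c2=2)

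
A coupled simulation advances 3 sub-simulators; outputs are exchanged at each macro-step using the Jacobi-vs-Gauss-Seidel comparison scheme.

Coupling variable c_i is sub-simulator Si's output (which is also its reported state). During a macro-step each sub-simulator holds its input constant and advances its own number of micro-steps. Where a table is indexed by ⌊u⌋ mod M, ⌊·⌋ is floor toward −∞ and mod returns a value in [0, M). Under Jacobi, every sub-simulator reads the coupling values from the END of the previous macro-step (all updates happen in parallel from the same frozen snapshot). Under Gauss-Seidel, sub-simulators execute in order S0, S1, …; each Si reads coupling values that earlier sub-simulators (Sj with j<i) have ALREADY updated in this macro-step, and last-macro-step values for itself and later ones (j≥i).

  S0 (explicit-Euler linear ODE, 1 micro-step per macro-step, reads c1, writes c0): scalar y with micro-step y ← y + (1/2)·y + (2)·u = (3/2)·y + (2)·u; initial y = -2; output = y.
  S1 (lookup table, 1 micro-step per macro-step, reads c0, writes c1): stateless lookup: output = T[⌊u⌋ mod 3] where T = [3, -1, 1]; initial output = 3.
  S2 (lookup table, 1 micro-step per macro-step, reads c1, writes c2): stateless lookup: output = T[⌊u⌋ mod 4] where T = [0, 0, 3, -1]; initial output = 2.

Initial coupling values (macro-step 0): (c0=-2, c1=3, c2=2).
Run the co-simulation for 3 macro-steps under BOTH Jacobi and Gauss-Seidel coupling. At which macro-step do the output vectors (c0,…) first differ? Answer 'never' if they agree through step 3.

[Jacobi] macro 1: S0 reads c1=3 → after 1×micro: 3; S1 reads c0=-2 → after 1×micro: -1; S2 reads c1=3 → after 1×micro: -1 ⇒ (c0=3, c1=-1, c2=-1)
[Jacobi] macro 2: S0 reads c1=-1 → after 1×micro: 5/2; S1 reads c0=3 → after 1×micro: 3; S2 reads c1=-1 → after 1×micro: -1 ⇒ (c0=5/2, c1=3, c2=-1)
[Jacobi] macro 3: S0 reads c1=3 → after 1×micro: 39/4; S1 reads c0=5/2 → after 1×micro: 1; S2 reads c1=3 → after 1×micro: -1 ⇒ (c0=39/4, c1=1, c2=-1)
[Gauss-Seidel] macro 1: S0 reads c1=3 → after 1×micro: 3; S1 reads c0=3 → after 1×micro: 3; S2 reads c1=3 → after 1×micro: -1 ⇒ (c0=3, c1=3, c2=-1)
[Gauss-Seidel] macro 2: S0 reads c1=3 → after 1×micro: 21/2; S1 reads c0=21/2 → after 1×micro: -1; S2 reads c1=-1 → after 1×micro: -1 ⇒ (c0=21/2, c1=-1, c2=-1)
[Gauss-Seidel] macro 3: S0 reads c1=-1 → after 1×micro: 55/4; S1 reads c0=55/4 → after 1×micro: -1; S2 reads c1=-1 → after 1×micro: -1 ⇒ (c0=55/4, c1=-1, c2=-1)

first divergence at macro-step: 1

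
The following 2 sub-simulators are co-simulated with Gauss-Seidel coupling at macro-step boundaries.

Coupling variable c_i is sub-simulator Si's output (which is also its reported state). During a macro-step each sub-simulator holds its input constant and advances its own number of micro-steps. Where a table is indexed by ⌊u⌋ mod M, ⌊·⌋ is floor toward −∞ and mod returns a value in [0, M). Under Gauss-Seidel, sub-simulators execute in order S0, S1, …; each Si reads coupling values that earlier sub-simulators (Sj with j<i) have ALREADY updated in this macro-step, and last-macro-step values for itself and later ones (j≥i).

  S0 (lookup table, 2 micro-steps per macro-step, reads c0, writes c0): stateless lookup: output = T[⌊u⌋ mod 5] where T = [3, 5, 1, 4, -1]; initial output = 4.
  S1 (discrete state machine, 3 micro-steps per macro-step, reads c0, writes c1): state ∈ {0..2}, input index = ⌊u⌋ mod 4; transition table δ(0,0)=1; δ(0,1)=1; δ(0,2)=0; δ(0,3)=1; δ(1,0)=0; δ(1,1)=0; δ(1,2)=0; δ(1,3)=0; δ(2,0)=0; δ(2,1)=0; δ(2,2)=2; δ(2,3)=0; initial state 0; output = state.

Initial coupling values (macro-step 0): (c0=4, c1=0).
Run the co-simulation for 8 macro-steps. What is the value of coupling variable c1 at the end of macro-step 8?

macro 1: S0 reads c0=4 → after 2×micro: -1; S1 reads c0=-1 → after 3×micro: 1 ⇒ (c0=-1, c1=1)
macro 2: S0 reads c0=-1 → after 2×micro: -1; S1 reads c0=-1 → after 3×micro: 0 ⇒ (c0=-1, c1=0)
macro 3: S0 reads c0=-1 → after 2×micro: -1; S1 reads c0=-1 → after 3×micro: 1 ⇒ (c0=-1, c1=1)
macro 4: S0 reads c0=-1 → after 2×micro: -1; S1 reads c0=-1 → after 3×micro: 0 ⇒ (c0=-1, c1=0)
macro 5: S0 reads c0=-1 → after 2×micro: -1; S1 reads c0=-1 → after 3×micro: 1 ⇒ (c0=-1, c1=1)
macro 6: S0 reads c0=-1 → after 2×micro: -1; S1 reads c0=-1 → after 3×micro: 0 ⇒ (c0=-1, c1=0)
macro 7: S0 reads c0=-1 → after 2×micro: -1; S1 reads c0=-1 → after 3×micro: 1 ⇒ (c0=-1, c1=1)
macro 8: S0 reads c0=-1 → after 2×micro: -1; S1 reads c0=-1 → after 3×micro: 0 ⇒ (c0=-1, c1=0)

c1 at macro-step 8 = 0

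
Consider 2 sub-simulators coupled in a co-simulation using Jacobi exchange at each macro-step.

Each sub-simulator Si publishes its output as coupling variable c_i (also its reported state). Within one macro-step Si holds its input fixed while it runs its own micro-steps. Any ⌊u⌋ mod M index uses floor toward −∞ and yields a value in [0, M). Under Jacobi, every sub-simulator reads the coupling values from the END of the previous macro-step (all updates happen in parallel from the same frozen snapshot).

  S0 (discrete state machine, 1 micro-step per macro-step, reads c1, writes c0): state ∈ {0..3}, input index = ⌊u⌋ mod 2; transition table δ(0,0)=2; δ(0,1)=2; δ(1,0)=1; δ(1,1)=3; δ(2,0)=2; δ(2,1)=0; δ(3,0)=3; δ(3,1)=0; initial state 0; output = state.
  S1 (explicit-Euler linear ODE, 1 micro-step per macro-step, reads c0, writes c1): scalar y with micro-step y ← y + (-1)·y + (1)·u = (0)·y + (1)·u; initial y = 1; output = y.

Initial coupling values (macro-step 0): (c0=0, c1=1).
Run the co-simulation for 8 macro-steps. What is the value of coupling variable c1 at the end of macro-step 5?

c1 at macro-step 5 = 2

macro 1: S0 reads c1=1 → after 1×micro: 2; S1 reads c0=0 → after 1×micro: 0 ⇒ (c0=2, c1=0)
macro 2: S0 reads c1=0 → after 1×micro: 2; S1 reads c0=2 → after 1×micro: 2 ⇒ (c0=2, c1=2)
macro 3: S0 reads c1=2 → after 1×micro: 2; S1 reads c0=2 → after 1×micro: 2 ⇒ (c0=2, c1=2)
macro 4: S0 reads c1=2 → after 1×micro: 2; S1 reads c0=2 → after 1×micro: 2 ⇒ (c0=2, c1=2)
macro 5: S0 reads c1=2 → after 1×micro: 2; S1 reads c0=2 → after 1×micro: 2 ⇒ (c0=2, c1=2)
macro 6: S0 reads c1=2 → after 1×micro: 2; S1 reads c0=2 → after 1×micro: 2 ⇒ (c0=2, c1=2)
macro 7: S0 reads c1=2 → after 1×micro: 2; S1 reads c0=2 → after 1×micro: 2 ⇒ (c0=2, c1=2)
macro 8: S0 reads c1=2 → after 1×micro: 2; S1 reads c0=2 → after 1×micro: 2 ⇒ (c0=2, c1=2)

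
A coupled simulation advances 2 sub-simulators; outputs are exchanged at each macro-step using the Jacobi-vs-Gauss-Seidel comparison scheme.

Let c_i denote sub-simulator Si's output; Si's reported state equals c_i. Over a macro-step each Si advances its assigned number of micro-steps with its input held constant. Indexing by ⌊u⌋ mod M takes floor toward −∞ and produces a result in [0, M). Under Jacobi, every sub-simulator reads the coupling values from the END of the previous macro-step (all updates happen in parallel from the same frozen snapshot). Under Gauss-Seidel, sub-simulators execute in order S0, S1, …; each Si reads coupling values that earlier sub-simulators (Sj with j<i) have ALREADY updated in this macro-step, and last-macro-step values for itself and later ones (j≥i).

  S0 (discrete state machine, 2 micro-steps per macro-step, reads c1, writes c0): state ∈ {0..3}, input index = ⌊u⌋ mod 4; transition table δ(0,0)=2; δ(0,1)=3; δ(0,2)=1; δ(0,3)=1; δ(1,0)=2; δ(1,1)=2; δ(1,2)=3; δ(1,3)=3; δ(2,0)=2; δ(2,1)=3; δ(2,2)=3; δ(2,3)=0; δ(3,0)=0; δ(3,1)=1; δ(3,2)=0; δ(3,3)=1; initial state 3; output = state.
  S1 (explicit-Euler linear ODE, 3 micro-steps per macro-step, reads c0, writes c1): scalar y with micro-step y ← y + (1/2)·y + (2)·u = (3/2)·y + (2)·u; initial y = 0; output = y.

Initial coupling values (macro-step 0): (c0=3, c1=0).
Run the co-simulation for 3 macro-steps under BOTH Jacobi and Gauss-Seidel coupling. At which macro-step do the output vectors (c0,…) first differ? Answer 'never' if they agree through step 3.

first divergence at macro-step: 1

[Jacobi] macro 1: S0 reads c1=0 → after 2×micro: 2; S1 reads c0=3 → after 3×micro: 57/2 ⇒ (c0=2, c1=57/2)
[Jacobi] macro 2: S0 reads c1=57/2 → after 2×micro: 2; S1 reads c0=2 → after 3×micro: 1843/16 ⇒ (c0=2, c1=1843/16)
[Jacobi] macro 3: S0 reads c1=1843/16 → after 2×micro: 1; S1 reads c0=2 → after 3×micro: 52193/128 ⇒ (c0=1, c1=52193/128)
[Gauss-Seidel] macro 1: S0 reads c1=0 → after 2×micro: 2; S1 reads c0=2 → after 3×micro: 19 ⇒ (c0=2, c1=19)
[Gauss-Seidel] macro 2: S0 reads c1=19 → after 2×micro: 1; S1 reads c0=1 → after 3×micro: 589/8 ⇒ (c0=1, c1=589/8)
[Gauss-Seidel] macro 3: S0 reads c1=589/8 → after 2×micro: 3; S1 reads c0=3 → after 3×micro: 17727/64 ⇒ (c0=3, c1=17727/64)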